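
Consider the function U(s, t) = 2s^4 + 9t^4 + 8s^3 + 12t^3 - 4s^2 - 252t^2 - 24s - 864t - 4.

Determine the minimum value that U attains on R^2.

U(s,t) separates as P(s) + Q(t) − 4, so its minimum is min P + min Q − 4.
P'(s) = 8(s - 1)(s + 1)(s + 3) vanishes at s ∈ {-3, -1, 1}; Q'(t) = 36(t - 4)(t + 2)(t + 3) vanishes at t ∈ {-3, -2, 4}.
Local minima of P (where P''>0): P(-3)=-18, P(1)=-18. Local minima of Q: Q(-3)=729, Q(4)=-4416.
So the global minimum of U is P(-3) + Q(4) − 4 = -18 − 4416 − 4 = -4438, attained at (-3, 4).

-4438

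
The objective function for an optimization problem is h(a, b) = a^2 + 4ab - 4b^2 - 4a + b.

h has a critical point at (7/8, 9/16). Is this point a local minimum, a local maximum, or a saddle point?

The Hessian of h is constant: H = [[2, 4], [4, -8]].
det(H) = 2·(-8) − 4² = -32.
Since det(H) < 0, H is indefinite and the critical point is a saddle point.

saddle point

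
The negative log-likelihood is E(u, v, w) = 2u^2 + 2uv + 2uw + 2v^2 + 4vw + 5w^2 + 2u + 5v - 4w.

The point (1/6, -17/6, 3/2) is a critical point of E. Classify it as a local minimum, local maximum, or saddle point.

The Hessian is constant: H = [[4, 2, 2], [2, 4, 4], [2, 4, 10]].
Leading principal minors: Δ₁ = 4, Δ₂ = 12, Δ₃ = 72.
All leading minors are positive, so H is positive definite: a local minimum.

local minimum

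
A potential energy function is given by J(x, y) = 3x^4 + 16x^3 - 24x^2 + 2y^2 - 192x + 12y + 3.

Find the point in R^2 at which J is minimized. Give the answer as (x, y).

(2, -3)

J(x,y) separates as P(x) + Q(y) + 3, so its minimum is min P + min Q + 3.
P'(x) = 12(x - 2)(x + 2)(x + 4) vanishes at x ∈ {-4, -2, 2}; Q'(y) = 4y + 12 vanishes at y ∈ {-3}.
Local minima of P (where P''>0): P(-4)=128, P(2)=-304. Local minima of Q: Q(-3)=-18.
So the global minimum of J is P(2) + Q(-3) + 3 = -304 − 18 + 3 = -319, attained at (2, -3).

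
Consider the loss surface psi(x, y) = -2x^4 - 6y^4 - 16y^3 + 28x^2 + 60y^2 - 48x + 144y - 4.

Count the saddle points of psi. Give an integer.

4

psi separates as a function of x plus a function of y, so ∇psi=0 decouples.
∂psi/∂x = -8(x - 2)(x - 1)(x + 3) = 0 at x ∈ {-3, 1, 2}; ∂psi/∂y = -24(y - 2)(y + 1)(y + 3) = 0 at y ∈ {-3, -1, 2}.
The Hessian is diagonal: diag(psi_xx, psi_yy). Second derivatives: psi_xx(-3)=-160, psi_xx(1)=32, psi_xx(2)=-40; psi_yy(-3)=-240, psi_yy(-1)=144, psi_yy(2)=-360.
Saddle points occur where the two diagonal entries have opposite signs: (-3, -1), (1, -3), (1, 2), (2, -1). Count: 4.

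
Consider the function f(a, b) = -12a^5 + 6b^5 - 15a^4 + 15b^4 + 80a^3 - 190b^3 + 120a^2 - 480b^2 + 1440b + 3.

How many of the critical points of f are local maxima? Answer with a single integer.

f separates as a function of a plus a function of b, so ∇f=0 decouples.
∂f/∂a = -60a(a - 2)(a + 1)(a + 2) = 0 at a ∈ {-2, -1, 0, 2}; ∂f/∂b = 30(b - 4)(b - 1)(b + 3)(b + 4) = 0 at b ∈ {-4, -3, 1, 4}.
The Hessian is diagonal: diag(f_aa, f_bb). Second derivatives: f_aa(-2)=480, f_aa(-1)=-180, f_aa(0)=240, f_aa(2)=-1440; f_bb(-4)=-1200, f_bb(-3)=840, f_bb(1)=-1800, f_bb(4)=5040.
Local maxima occur where both diagonal entries negative: (-1, -4), (-1, 1), (2, -4), (2, 1). Count: 4.

4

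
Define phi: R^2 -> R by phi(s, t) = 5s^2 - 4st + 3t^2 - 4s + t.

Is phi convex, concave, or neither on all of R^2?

phi is quadratic, so its Hessian is the constant matrix H = [[10, -4], [-4, 6]].
det(H) = 44, tr(H) = 16.
det(H) > 0 and tr(H) > 0, so H is positive definite everywhere: convex.

convex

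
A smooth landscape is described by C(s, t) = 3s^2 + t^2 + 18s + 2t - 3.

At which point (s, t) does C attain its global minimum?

(-3, -1)

C(s,t) separates as P(s) + Q(t) − 3, so its minimum is min P + min Q − 3.
P'(s) = 6s + 18 vanishes at s ∈ {-3}; Q'(t) = 2(t + 1) vanishes at t ∈ {-1}.
Local minima of P (where P''>0): P(-3)=-27. Local minima of Q: Q(-1)=-1.
So the global minimum of C is P(-3) + Q(-1) − 3 = -27 − 1 − 3 = -31, attained at (-3, -1).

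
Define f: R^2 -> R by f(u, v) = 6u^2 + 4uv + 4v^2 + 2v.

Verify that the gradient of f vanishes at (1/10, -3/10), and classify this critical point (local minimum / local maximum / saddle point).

local minimum

∇f = (12u + 4v, 4u + 8v + 2); substituting (1/10, -3/10) gives ∇f = (0, 0), so (1/10, -3/10) is indeed a critical point.
The Hessian of f is constant: H = [[12, 4], [4, 8]].
det(H) = 12·8 − 4² = 80.
det(H) > 0 and tr(H) = 20 > 0, so H is positive definite and the point is a local minimum.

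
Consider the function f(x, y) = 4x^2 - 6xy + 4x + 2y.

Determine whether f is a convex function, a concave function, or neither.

f is quadratic, so its Hessian is the constant matrix H = [[8, -6], [-6, 0]].
det(H) = -36, tr(H) = 8.
det(H) < 0, so H is indefinite: neither convex nor concave.

neither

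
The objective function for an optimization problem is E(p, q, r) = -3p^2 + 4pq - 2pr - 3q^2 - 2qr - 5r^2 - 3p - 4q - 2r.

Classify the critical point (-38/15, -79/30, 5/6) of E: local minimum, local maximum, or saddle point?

local maximum

The Hessian is constant: H = [[-6, 4, -2], [4, -6, -2], [-2, -2, -10]].
Leading principal minors: Δ₁ = -6, Δ₂ = 20, Δ₃ = -120.
The minors alternate sign starting negative (−, +, −), so H is negative definite: a local maximum.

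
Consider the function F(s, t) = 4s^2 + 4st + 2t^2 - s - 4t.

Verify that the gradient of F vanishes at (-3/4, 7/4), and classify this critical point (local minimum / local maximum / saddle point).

∇F = (8s + 4t - 1, 4s + 4t - 4); substituting (-3/4, 7/4) gives ∇F = (0, 0), so (-3/4, 7/4) is indeed a critical point.
The Hessian of F is constant: H = [[8, 4], [4, 4]].
det(H) = 8·4 − 4² = 16.
det(H) > 0 and tr(H) = 12 > 0, so H is positive definite and the point is a local minimum.

local minimum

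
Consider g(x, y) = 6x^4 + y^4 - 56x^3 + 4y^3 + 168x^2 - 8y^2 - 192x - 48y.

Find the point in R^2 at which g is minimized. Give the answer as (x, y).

g(x,y) separates as P(x) + Q(y), so its minimum is min P + min Q.
P'(x) = 24(x - 4)(x - 2)(x - 1) vanishes at x ∈ {1, 2, 4}; Q'(y) = 4(y - 2)(y + 2)(y + 3) vanishes at y ∈ {-3, -2, 2}.
Local minima of P (where P''>0): P(1)=-74, P(4)=-128. Local minima of Q: Q(-3)=45, Q(2)=-80.
So the global minimum of g is P(4) + Q(2) = -128 − 80 = -208, attained at (4, 2).

(4, 2)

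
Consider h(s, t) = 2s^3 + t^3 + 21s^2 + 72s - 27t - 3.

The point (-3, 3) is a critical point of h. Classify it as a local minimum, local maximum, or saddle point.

local minimum

The mixed partial ∂²h/∂s∂t is 0, so the Hessian at any point is diag(h_ss, h_tt) = diag(6(2s + 7), 6t).
At (-3, 3): H = diag(6, 18).
Both eigenvalues are positive, so H is positive definite: a local minimum.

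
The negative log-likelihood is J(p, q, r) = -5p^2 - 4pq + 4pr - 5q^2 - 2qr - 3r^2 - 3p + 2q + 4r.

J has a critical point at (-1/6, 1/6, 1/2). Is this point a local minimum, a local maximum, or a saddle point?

local maximum

The Hessian is constant: H = [[-10, -4, 4], [-4, -10, -2], [4, -2, -6]].
Leading principal minors: Δ₁ = -10, Δ₂ = 84, Δ₃ = -240.
The minors alternate sign starting negative (−, +, −), so H is negative definite: a local maximum.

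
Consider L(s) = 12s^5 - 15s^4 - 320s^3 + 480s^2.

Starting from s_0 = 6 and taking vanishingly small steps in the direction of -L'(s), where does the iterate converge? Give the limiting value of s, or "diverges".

4

L'(s) = 60s(s - 4)(s - 1)(s + 4), so L'(6) = 36000.
Gradient descent moves in the -L' direction, i.e. s is decreasing.
The nearest critical point in that direction is s = 4, where L'' = 5760 > 0 (a local minimum). The iterate converges there.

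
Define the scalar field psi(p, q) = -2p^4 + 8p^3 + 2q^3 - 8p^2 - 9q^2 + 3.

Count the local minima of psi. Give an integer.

1

psi separates as a function of p plus a function of q, so ∇psi=0 decouples.
∂psi/∂p = -8p(p - 2)(p - 1) = 0 at p ∈ {0, 1, 2}; ∂psi/∂q = 6q(q - 3) = 0 at q ∈ {0, 3}.
The Hessian is diagonal: diag(psi_pp, psi_qq). Second derivatives: psi_pp(0)=-16, psi_pp(1)=8, psi_pp(2)=-16; psi_qq(0)=-18, psi_qq(3)=18.
Local minima occur where both diagonal entries positive: (1, 3). Count: 1.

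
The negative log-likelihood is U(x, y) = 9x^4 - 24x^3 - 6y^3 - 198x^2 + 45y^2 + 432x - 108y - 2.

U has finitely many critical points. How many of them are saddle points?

3

U separates as a function of x plus a function of y, so ∇U=0 decouples.
∂U/∂x = 36(x - 4)(x - 1)(x + 3) = 0 at x ∈ {-3, 1, 4}; ∂U/∂y = -18(y - 3)(y - 2) = 0 at y ∈ {2, 3}.
The Hessian is diagonal: diag(U_xx, U_yy). Second derivatives: U_xx(-3)=1008, U_xx(1)=-432, U_xx(4)=756; U_yy(2)=18, U_yy(3)=-18.
Saddle points occur where the two diagonal entries have opposite signs: (-3, 3), (1, 2), (4, 3). Count: 3.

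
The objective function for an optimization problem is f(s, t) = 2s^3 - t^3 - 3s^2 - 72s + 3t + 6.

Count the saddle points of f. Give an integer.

f separates as a function of s plus a function of t, so ∇f=0 decouples.
∂f/∂s = 6(s - 4)(s + 3) = 0 at s ∈ {-3, 4}; ∂f/∂t = -3(t - 1)(t + 1) = 0 at t ∈ {-1, 1}.
The Hessian is diagonal: diag(f_ss, f_tt). Second derivatives: f_ss(-3)=-42, f_ss(4)=42; f_tt(-1)=6, f_tt(1)=-6.
Saddle points occur where the two diagonal entries have opposite signs: (-3, -1), (4, 1). Count: 2.

2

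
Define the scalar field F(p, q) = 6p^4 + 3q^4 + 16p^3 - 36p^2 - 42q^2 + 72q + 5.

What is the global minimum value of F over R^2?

F(p,q) separates as A(p) + B(q) + 5, so its minimum is min A + min B + 5.
A'(p) = 24p(p - 1)(p + 3) vanishes at p ∈ {-3, 0, 1}; B'(q) = 12(q - 2)(q - 1)(q + 3) vanishes at q ∈ {-3, 1, 2}.
Local minima of A (where A''>0): A(-3)=-270, A(1)=-14. Local minima of B: B(-3)=-351, B(2)=24.
So the global minimum of F is A(-3) + B(-3) + 5 = -270 − 351 + 5 = -616, attained at (-3, -3).

-616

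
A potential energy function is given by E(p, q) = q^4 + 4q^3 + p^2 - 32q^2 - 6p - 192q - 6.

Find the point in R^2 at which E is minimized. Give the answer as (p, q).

E(p,q) separates as A(p) + B(q) − 6, so its minimum is min A + min B − 6.
A'(p) = 2p - 6 vanishes at p ∈ {3}; B'(q) = 4(q - 4)(q + 3)(q + 4) vanishes at q ∈ {-4, -3, 4}.
Local minima of A (where A''>0): A(3)=-9. Local minima of B: B(-4)=256, B(4)=-768.
So the global minimum of E is A(3) + B(4) − 6 = -9 − 768 − 6 = -783, attained at (3, 4).

(3, 4)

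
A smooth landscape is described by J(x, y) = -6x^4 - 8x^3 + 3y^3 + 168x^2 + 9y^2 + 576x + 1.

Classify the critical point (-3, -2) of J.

The mixed partial ∂²J/∂x∂y is 0, so the Hessian at any point is diag(J_xx, J_yy) = diag(24(-3x^2 - 2x + 14), 18(y + 1)).
At (-3, -2): H = diag(-168, -18).
Both eigenvalues are negative, so H is negative definite: a local maximum.

local maximum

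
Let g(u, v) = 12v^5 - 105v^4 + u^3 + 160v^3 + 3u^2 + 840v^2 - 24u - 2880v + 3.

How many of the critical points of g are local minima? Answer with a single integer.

2

g separates as a function of u plus a function of v, so ∇g=0 decouples.
∂g/∂u = 3(u - 2)(u + 4) = 0 at u ∈ {-4, 2}; ∂g/∂v = 60(v - 4)(v - 3)(v - 2)(v + 2) = 0 at v ∈ {-2, 2, 3, 4}.
The Hessian is diagonal: diag(g_uu, g_vv). Second derivatives: g_uu(-4)=-18, g_uu(2)=18; g_vv(-2)=-7200, g_vv(2)=480, g_vv(3)=-300, g_vv(4)=720.
Local minima occur where both diagonal entries positive: (2, 2), (2, 4). Count: 2.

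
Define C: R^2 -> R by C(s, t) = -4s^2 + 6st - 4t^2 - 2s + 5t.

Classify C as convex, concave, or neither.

concave

C is quadratic, so its Hessian is the constant matrix H = [[-8, 6], [6, -8]].
det(H) = 28, tr(H) = -16.
det(H) > 0 and tr(H) < 0, so H is negative definite everywhere: concave.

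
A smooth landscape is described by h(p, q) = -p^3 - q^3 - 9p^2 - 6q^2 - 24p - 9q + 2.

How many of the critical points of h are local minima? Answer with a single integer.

h separates as a function of p plus a function of q, so ∇h=0 decouples.
∂h/∂p = -3(p + 2)(p + 4) = 0 at p ∈ {-4, -2}; ∂h/∂q = -3(q + 1)(q + 3) = 0 at q ∈ {-3, -1}.
The Hessian is diagonal: diag(h_pp, h_qq). Second derivatives: h_pp(-4)=6, h_pp(-2)=-6; h_qq(-3)=6, h_qq(-1)=-6.
Local minima occur where both diagonal entries positive: (-4, -3). Count: 1.

1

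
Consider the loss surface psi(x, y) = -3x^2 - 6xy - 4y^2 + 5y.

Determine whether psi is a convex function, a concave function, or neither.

psi is quadratic, so its Hessian is the constant matrix H = [[-6, -6], [-6, -8]].
det(H) = 12, tr(H) = -14.
det(H) > 0 and tr(H) < 0, so H is negative definite everywhere: concave.

concave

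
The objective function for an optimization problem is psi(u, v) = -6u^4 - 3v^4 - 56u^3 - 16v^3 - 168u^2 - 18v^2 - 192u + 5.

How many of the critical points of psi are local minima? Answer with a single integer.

psi separates as a function of u plus a function of v, so ∇psi=0 decouples.
∂psi/∂u = -24(u + 1)(u + 2)(u + 4) = 0 at u ∈ {-4, -2, -1}; ∂psi/∂v = -12v(v + 1)(v + 3) = 0 at v ∈ {-3, -1, 0}.
The Hessian is diagonal: diag(psi_uu, psi_vv). Second derivatives: psi_uu(-4)=-144, psi_uu(-2)=48, psi_uu(-1)=-72; psi_vv(-3)=-72, psi_vv(-1)=24, psi_vv(0)=-36.
Local minima occur where both diagonal entries positive: (-2, -1). Count: 1.

1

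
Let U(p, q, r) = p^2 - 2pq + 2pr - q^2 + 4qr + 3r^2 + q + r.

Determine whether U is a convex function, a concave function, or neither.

U is quadratic, so its Hessian is the constant matrix H = [[2, -2, 2], [-2, -2, 4], [2, 4, 6]].
Leading principal minors: 2, -8, -104.
Neither pattern holds ⇒ H is indefinite ⇒ neither convex nor concave.

neither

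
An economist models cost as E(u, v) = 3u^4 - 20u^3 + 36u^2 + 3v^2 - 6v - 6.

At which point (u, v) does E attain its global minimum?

(0, 1)

E(u,v) separates as P(u) + Q(v) − 6, so its minimum is min P + min Q − 6.
P'(u) = 12u(u - 3)(u - 2) vanishes at u ∈ {0, 2, 3}; Q'(v) = 6v - 6 vanishes at v ∈ {1}.
Local minima of P (where P''>0): P(0)=0, P(3)=27. Local minima of Q: Q(1)=-3.
So the global minimum of E is P(0) + Q(1) − 6 = 0 − 3 − 6 = -9, attained at (0, 1).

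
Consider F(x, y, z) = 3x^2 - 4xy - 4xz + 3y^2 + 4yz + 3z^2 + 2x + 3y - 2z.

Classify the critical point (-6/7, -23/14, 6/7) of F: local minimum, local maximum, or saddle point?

The Hessian is constant: H = [[6, -4, -4], [-4, 6, 4], [-4, 4, 6]].
Leading principal minors: Δ₁ = 6, Δ₂ = 20, Δ₃ = 56.
All leading minors are positive, so H is positive definite: a local minimum.

local minimum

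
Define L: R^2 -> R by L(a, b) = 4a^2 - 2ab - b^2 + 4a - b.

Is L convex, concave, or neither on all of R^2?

neither

L is quadratic, so its Hessian is the constant matrix H = [[8, -2], [-2, -2]].
det(H) = -20, tr(H) = 6.
det(H) < 0, so H is indefinite: neither convex nor concave.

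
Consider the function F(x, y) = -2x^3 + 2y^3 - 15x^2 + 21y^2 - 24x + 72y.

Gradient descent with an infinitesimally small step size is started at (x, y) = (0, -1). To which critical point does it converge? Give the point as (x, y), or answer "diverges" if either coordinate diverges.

F is separable, so gradient descent decouples: x follows -∂F/∂x, y follows -∂F/∂y.
∂F/∂x = -6(x + 1)(x + 4); at x=0 this is -24, so x increases.
∂F/∂y = 6(y + 3)(y + 4); at y=-1 this is 36, so y decreases.
The x-coordinate has no critical point in that direction and runs off to infinity.

diverges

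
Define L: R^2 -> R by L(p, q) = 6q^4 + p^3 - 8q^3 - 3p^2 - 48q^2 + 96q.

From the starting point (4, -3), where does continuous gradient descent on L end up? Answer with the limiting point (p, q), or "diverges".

(2, -2)

L is separable, so gradient descent decouples: p follows -∂L/∂p, q follows -∂L/∂q.
∂L/∂p = 3p(p - 2); at p=4 this is 24, so p decreases.
∂L/∂q = 24(q - 2)(q - 1)(q + 2); at q=-3 this is -480, so q increases.
p converges to its nearest critical value 2 (a local min of the p-part); q converges to -2. The iterate converges to (2, -2).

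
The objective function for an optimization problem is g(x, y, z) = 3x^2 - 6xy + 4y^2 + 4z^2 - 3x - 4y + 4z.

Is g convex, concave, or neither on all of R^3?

g is quadratic, so its Hessian is the constant matrix H = [[6, -6, 0], [-6, 8, 0], [0, 0, 8]].
Leading principal minors: 6, 12, 96.
All positive ⇒ H ≻ 0 ⇒ convex.

convex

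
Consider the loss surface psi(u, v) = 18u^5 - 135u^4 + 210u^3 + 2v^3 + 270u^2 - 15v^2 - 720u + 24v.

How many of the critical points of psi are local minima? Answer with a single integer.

psi separates as a function of u plus a function of v, so ∇psi=0 decouples.
∂psi/∂u = 90(u - 4)(u - 2)(u - 1)(u + 1) = 0 at u ∈ {-1, 1, 2, 4}; ∂psi/∂v = 6(v - 4)(v - 1) = 0 at v ∈ {1, 4}.
The Hessian is diagonal: diag(psi_uu, psi_vv). Second derivatives: psi_uu(-1)=-2700, psi_uu(1)=540, psi_uu(2)=-540, psi_uu(4)=2700; psi_vv(1)=-18, psi_vv(4)=18.
Local minima occur where both diagonal entries positive: (1, 4), (4, 4). Count: 2.

2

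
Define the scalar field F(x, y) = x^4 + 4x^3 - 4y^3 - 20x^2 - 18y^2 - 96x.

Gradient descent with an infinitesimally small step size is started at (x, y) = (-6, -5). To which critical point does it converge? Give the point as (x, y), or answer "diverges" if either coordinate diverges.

F is separable, so gradient descent decouples: x follows -∂F/∂x, y follows -∂F/∂y.
∂F/∂x = 4(x - 3)(x + 2)(x + 4); at x=-6 this is -288, so x increases.
∂F/∂y = -12y(y + 3); at y=-5 this is -120, so y increases.
x converges to its nearest critical value -4 (a local min of the x-part); y converges to -3. The iterate converges to (-4, -3).

(-4, -3)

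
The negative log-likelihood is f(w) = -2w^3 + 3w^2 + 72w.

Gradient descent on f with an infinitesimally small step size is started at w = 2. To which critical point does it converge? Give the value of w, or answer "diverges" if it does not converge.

-3

f'(w) = -6(w - 4)(w + 3), so f'(2) = 60.
Gradient descent moves in the -f' direction, i.e. w is decreasing.
The nearest critical point in that direction is w = -3, where f'' = 42 > 0 (a local minimum). The iterate converges there.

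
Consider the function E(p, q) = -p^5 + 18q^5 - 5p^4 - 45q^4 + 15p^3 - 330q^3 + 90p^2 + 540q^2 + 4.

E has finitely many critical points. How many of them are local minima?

4

E separates as a function of p plus a function of q, so ∇E=0 decouples.
∂E/∂p = -5p(p - 3)(p + 3)(p + 4) = 0 at p ∈ {-4, -3, 0, 3}; ∂E/∂q = 90q(q - 4)(q - 1)(q + 3) = 0 at q ∈ {-3, 0, 1, 4}.
The Hessian is diagonal: diag(E_pp, E_qq). Second derivatives: E_pp(-4)=140, E_pp(-3)=-90, E_pp(0)=180, E_pp(3)=-630; E_qq(-3)=-7560, E_qq(0)=1080, E_qq(1)=-1080, E_qq(4)=7560.
Local minima occur where both diagonal entries positive: (-4, 0), (-4, 4), (0, 0), (0, 4). Count: 4.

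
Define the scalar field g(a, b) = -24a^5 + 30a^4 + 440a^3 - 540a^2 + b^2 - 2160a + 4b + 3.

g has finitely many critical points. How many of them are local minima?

g separates as a function of a plus a function of b, so ∇g=0 decouples.
∂g/∂a = -120(a - 3)(a - 2)(a + 1)(a + 3) = 0 at a ∈ {-3, -1, 2, 3}; ∂g/∂b = 2(b + 2) = 0 at b ∈ {-2}.
The Hessian is diagonal: diag(g_aa, g_bb). Second derivatives: g_aa(-3)=7200, g_aa(-1)=-2880, g_aa(2)=1800, g_aa(3)=-2880; g_bb(-2)=2.
Local minima occur where both diagonal entries positive: (-3, -2), (2, -2). Count: 2.

2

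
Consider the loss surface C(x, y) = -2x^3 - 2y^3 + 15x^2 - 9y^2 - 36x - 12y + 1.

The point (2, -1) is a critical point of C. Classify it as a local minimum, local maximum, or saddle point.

The mixed partial ∂²C/∂x∂y is 0, so the Hessian at any point is diag(C_xx, C_yy) = diag(6(-2x + 5), -6(2y + 3)).
At (2, -1): H = diag(6, -6).
The eigenvalues have opposite signs, so H is indefinite: a saddle point.

saddle point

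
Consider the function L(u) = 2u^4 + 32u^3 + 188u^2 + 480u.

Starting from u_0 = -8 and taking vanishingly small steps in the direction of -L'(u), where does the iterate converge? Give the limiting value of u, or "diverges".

-5

L'(u) = 8(u + 3)(u + 4)(u + 5), so L'(-8) = -480.
Gradient descent moves in the -L' direction, i.e. u is increasing.
The nearest critical point in that direction is u = -5, where L'' = 16 > 0 (a local minimum). The iterate converges there.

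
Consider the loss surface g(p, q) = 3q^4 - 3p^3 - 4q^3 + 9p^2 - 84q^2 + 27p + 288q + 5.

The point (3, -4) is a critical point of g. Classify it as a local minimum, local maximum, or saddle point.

saddle point

The mixed partial ∂²g/∂p∂q is 0, so the Hessian at any point is diag(g_pp, g_qq) = diag(18(-p + 1), 12(3q^2 - 2q - 14)).
At (3, -4): H = diag(-36, 504).
The eigenvalues have opposite signs, so H is indefinite: a saddle point.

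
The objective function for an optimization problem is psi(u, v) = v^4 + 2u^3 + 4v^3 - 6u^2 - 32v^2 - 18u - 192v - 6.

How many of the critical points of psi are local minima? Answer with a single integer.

2

psi separates as a function of u plus a function of v, so ∇psi=0 decouples.
∂psi/∂u = 6(u - 3)(u + 1) = 0 at u ∈ {-1, 3}; ∂psi/∂v = 4(v - 4)(v + 3)(v + 4) = 0 at v ∈ {-4, -3, 4}.
The Hessian is diagonal: diag(psi_uu, psi_vv). Second derivatives: psi_uu(-1)=-24, psi_uu(3)=24; psi_vv(-4)=32, psi_vv(-3)=-28, psi_vv(4)=224.
Local minima occur where both diagonal entries positive: (3, -4), (3, 4). Count: 2.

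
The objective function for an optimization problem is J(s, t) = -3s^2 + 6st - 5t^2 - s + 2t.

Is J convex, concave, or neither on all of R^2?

J is quadratic, so its Hessian is the constant matrix H = [[-6, 6], [6, -10]].
det(H) = 24, tr(H) = -16.
det(H) > 0 and tr(H) < 0, so H is negative definite everywhere: concave.

concave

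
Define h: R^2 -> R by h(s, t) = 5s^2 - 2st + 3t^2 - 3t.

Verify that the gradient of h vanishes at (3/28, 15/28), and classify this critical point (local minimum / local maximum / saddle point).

local minimum

∇h = (10s - 2t, -2s + 6t - 3); substituting (3/28, 15/28) gives ∇h = (0, 0), so (3/28, 15/28) is indeed a critical point.
The Hessian of h is constant: H = [[10, -2], [-2, 6]].
det(H) = 10·6 − (-2)² = 56.
det(H) > 0 and tr(H) = 16 > 0, so H is positive definite and the point is a local minimum.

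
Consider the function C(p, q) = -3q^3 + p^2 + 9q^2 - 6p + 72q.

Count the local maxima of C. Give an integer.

C separates as a function of p plus a function of q, so ∇C=0 decouples.
∂C/∂p = 2(p - 3) = 0 at p ∈ {3}; ∂C/∂q = -9(q - 4)(q + 2) = 0 at q ∈ {-2, 4}.
The Hessian is diagonal: diag(C_pp, C_qq). Second derivatives: C_pp(3)=2; C_qq(-2)=54, C_qq(4)=-54.
Local maxima occur where both diagonal entries negative: none. Count: 0.

0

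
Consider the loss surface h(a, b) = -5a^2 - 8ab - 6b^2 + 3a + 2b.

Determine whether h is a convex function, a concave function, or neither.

concave

h is quadratic, so its Hessian is the constant matrix H = [[-10, -8], [-8, -12]].
det(H) = 56, tr(H) = -22.
det(H) > 0 and tr(H) < 0, so H is negative definite everywhere: concave.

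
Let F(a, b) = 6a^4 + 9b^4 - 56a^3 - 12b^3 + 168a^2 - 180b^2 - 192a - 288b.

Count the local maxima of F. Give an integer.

1

F separates as a function of a plus a function of b, so ∇F=0 decouples.
∂F/∂a = 24(a - 4)(a - 2)(a - 1) = 0 at a ∈ {1, 2, 4}; ∂F/∂b = 36(b - 4)(b + 1)(b + 2) = 0 at b ∈ {-2, -1, 4}.
The Hessian is diagonal: diag(F_aa, F_bb). Second derivatives: F_aa(1)=72, F_aa(2)=-48, F_aa(4)=144; F_bb(-2)=216, F_bb(-1)=-180, F_bb(4)=1080.
Local maxima occur where both diagonal entries negative: (2, -1). Count: 1.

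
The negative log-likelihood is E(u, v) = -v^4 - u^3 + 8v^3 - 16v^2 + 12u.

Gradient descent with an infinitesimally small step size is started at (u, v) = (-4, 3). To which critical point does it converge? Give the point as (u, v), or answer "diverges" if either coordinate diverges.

E is separable, so gradient descent decouples: u follows -∂E/∂u, v follows -∂E/∂v.
∂E/∂u = -3(u - 2)(u + 2); at u=-4 this is -36, so u increases.
∂E/∂v = -4v(v - 4)(v - 2); at v=3 this is 12, so v decreases.
u converges to its nearest critical value -2 (a local min of the u-part); v converges to 2. The iterate converges to (-2, 2).

(-2, 2)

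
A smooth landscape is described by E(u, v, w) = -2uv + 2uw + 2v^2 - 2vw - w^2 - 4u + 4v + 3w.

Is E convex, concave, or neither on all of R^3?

E is quadratic, so its Hessian is the constant matrix H = [[0, -2, 2], [-2, 4, -2], [2, -2, -2]].
Leading principal minors: 0, -4, 8.
Neither pattern holds ⇒ H is indefinite ⇒ neither convex nor concave.

neither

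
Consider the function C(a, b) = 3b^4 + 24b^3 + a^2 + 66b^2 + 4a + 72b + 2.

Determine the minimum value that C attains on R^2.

C(a,b) separates as P(a) + Q(b) + 2, so its minimum is min P + min Q + 2.
P'(a) = 2a + 4 vanishes at a ∈ {-2}; Q'(b) = 12(b + 1)(b + 2)(b + 3) vanishes at b ∈ {-3, -2, -1}.
Local minima of P (where P''>0): P(-2)=-4. Local minima of Q: Q(-3)=-27, Q(-1)=-27.
So the global minimum of C is P(-2) + Q(-3) + 2 = -4 − 27 + 2 = -29, attained at (-2, -3).

-29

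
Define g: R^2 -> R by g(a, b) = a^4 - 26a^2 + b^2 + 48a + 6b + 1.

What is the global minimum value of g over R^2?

-360

g(a,b) separates as P(a) + Q(b) + 1, so its minimum is min P + min Q + 1.
P'(a) = 4(a - 3)(a - 1)(a + 4) vanishes at a ∈ {-4, 1, 3}; Q'(b) = 2b + 6 vanishes at b ∈ {-3}.
Local minima of P (where P''>0): P(-4)=-352, P(3)=-9. Local minima of Q: Q(-3)=-9.
So the global minimum of g is P(-4) + Q(-3) + 1 = -352 − 9 + 1 = -360, attained at (-4, -3).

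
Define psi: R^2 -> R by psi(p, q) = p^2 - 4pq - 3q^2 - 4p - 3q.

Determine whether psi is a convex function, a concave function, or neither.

psi is quadratic, so its Hessian is the constant matrix H = [[2, -4], [-4, -6]].
det(H) = -28, tr(H) = -4.
det(H) < 0, so H is indefinite: neither convex nor concave.

neither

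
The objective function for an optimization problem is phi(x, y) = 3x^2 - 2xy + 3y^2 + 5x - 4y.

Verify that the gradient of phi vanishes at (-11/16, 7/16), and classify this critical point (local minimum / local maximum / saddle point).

∇phi = (6x - 2y + 5, -2x + 6y - 4); substituting (-11/16, 7/16) gives ∇phi = (0, 0), so (-11/16, 7/16) is indeed a critical point.
The Hessian of phi is constant: H = [[6, -2], [-2, 6]].
det(H) = 6·6 − (-2)² = 32.
det(H) > 0 and tr(H) = 12 > 0, so H is positive definite and the point is a local minimum.

local minimum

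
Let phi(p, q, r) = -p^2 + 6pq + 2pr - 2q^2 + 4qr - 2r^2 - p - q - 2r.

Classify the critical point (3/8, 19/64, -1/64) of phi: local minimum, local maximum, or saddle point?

The Hessian is constant: H = [[-2, 6, 2], [6, -4, 4], [2, 4, -4]].
Leading principal minors: Δ₁ = -2, Δ₂ = -28, Δ₃ = 256.
The minors fit neither the all-positive nor the alternating-sign pattern, so H is indefinite: a saddle point.

saddle point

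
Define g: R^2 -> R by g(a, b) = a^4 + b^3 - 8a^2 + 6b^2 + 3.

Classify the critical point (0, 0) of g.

saddle point

The mixed partial ∂²g/∂a∂b is 0, so the Hessian at any point is diag(g_aa, g_bb) = diag(4(3a^2 - 4), 6(b + 2)).
At (0, 0): H = diag(-16, 12).
The eigenvalues have opposite signs, so H is indefinite: a saddle point.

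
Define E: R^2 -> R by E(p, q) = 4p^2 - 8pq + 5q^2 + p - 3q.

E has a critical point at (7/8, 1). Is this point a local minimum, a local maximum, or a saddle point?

local minimum

The Hessian of E is constant: H = [[8, -8], [-8, 10]].
det(H) = 8·10 − (-8)² = 16.
det(H) > 0 and tr(H) = 18 > 0, so H is positive definite and the point is a local minimum.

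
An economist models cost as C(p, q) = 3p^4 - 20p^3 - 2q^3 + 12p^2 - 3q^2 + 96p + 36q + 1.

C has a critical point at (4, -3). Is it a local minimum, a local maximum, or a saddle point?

local minimum

The mixed partial ∂²C/∂p∂q is 0, so the Hessian at any point is diag(C_pp, C_qq) = diag(12(3p^2 - 10p + 2), -6(2q + 1)).
At (4, -3): H = diag(120, 30).
Both eigenvalues are positive, so H is positive definite: a local minimum.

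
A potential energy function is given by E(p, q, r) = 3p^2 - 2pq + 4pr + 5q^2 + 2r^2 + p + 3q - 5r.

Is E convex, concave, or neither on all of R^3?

convex

E is quadratic, so its Hessian is the constant matrix H = [[6, -2, 4], [-2, 10, 0], [4, 0, 4]].
Leading principal minors: 6, 56, 64.
All positive ⇒ H ≻ 0 ⇒ convex.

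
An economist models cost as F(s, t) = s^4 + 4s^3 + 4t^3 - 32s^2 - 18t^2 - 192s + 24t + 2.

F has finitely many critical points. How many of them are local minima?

2

F separates as a function of s plus a function of t, so ∇F=0 decouples.
∂F/∂s = 4(s - 4)(s + 3)(s + 4) = 0 at s ∈ {-4, -3, 4}; ∂F/∂t = 12(t - 2)(t - 1) = 0 at t ∈ {1, 2}.
The Hessian is diagonal: diag(F_ss, F_tt). Second derivatives: F_ss(-4)=32, F_ss(-3)=-28, F_ss(4)=224; F_tt(1)=-12, F_tt(2)=12.
Local minima occur where both diagonal entries positive: (-4, 2), (4, 2). Count: 2.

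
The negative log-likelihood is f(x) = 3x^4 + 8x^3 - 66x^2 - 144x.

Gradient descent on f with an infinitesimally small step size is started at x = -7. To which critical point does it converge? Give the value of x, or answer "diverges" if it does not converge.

f'(x) = 12(x - 3)(x + 1)(x + 4), so f'(-7) = -2160.
Gradient descent moves in the -f' direction, i.e. x is increasing.
The nearest critical point in that direction is x = -4, where f'' = 252 > 0 (a local minimum). The iterate converges there.

-4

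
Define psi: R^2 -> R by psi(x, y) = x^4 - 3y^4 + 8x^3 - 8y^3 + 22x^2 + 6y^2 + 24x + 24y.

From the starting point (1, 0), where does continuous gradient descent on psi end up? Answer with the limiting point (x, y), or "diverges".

(-1, -1)

psi is separable, so gradient descent decouples: x follows -∂psi/∂x, y follows -∂psi/∂y.
∂psi/∂x = 4(x + 1)(x + 2)(x + 3); at x=1 this is 96, so x decreases.
∂psi/∂y = -12(y - 1)(y + 1)(y + 2); at y=0 this is 24, so y decreases.
x converges to its nearest critical value -1 (a local min of the x-part); y converges to -1. The iterate converges to (-1, -1).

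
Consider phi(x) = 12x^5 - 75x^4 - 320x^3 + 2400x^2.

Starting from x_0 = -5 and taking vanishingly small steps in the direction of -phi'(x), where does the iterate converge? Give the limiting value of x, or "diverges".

phi'(x) = 60x(x - 5)(x - 4)(x + 4), so phi'(-5) = 27000.
Gradient descent moves in the -phi' direction, i.e. x is decreasing.
There is no critical point below x=-5, and phi' keeps the same sign, so the iterate runs off to −∞.

diverges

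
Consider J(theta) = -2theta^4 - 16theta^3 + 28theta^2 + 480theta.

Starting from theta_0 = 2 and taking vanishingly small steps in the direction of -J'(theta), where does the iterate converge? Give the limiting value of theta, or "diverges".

-4

J'(theta) = -8(theta - 3)(theta + 4)(theta + 5), so J'(2) = 336.
Gradient descent moves in the -J' direction, i.e. theta is decreasing.
The nearest critical point in that direction is theta = -4, where J'' = 56 > 0 (a local minimum). The iterate converges there.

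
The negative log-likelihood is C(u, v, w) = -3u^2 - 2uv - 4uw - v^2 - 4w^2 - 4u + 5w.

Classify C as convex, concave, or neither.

concave

C is quadratic, so its Hessian is the constant matrix H = [[-6, -2, -4], [-2, -2, 0], [-4, 0, -8]].
Leading principal minors: -6, 8, -32.
Signs alternate −, +, − ⇒ H ≺ 0 ⇒ concave.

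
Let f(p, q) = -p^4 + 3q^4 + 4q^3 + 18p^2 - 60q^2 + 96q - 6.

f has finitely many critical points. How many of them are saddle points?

5

f separates as a function of p plus a function of q, so ∇f=0 decouples.
∂f/∂p = -4p(p - 3)(p + 3) = 0 at p ∈ {-3, 0, 3}; ∂f/∂q = 12(q - 2)(q - 1)(q + 4) = 0 at q ∈ {-4, 1, 2}.
The Hessian is diagonal: diag(f_pp, f_qq). Second derivatives: f_pp(-3)=-72, f_pp(0)=36, f_pp(3)=-72; f_qq(-4)=360, f_qq(1)=-60, f_qq(2)=72.
Saddle points occur where the two diagonal entries have opposite signs: (-3, -4), (-3, 2), (0, 1), (3, -4), (3, 2). Count: 5.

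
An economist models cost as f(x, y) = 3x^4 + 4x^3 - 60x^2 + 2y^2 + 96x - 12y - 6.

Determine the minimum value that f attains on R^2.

-856

f(x,y) separates as P(x) + Q(y) − 6, so its minimum is min P + min Q − 6.
P'(x) = 12(x - 2)(x - 1)(x + 4) vanishes at x ∈ {-4, 1, 2}; Q'(y) = 4y - 12 vanishes at y ∈ {3}.
Local minima of P (where P''>0): P(-4)=-832, P(2)=32. Local minima of Q: Q(3)=-18.
So the global minimum of f is P(-4) + Q(3) − 6 = -832 − 18 − 6 = -856, attained at (-4, 3).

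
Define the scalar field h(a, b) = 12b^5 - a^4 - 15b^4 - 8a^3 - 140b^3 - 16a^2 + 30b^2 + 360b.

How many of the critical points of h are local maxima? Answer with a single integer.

h separates as a function of a plus a function of b, so ∇h=0 decouples.
∂h/∂a = -4a(a + 2)(a + 4) = 0 at a ∈ {-4, -2, 0}; ∂h/∂b = 60(b - 3)(b - 1)(b + 1)(b + 2) = 0 at b ∈ {-2, -1, 1, 3}.
The Hessian is diagonal: diag(h_aa, h_bb). Second derivatives: h_aa(-4)=-32, h_aa(-2)=16, h_aa(0)=-32; h_bb(-2)=-900, h_bb(-1)=480, h_bb(1)=-720, h_bb(3)=2400.
Local maxima occur where both diagonal entries negative: (-4, -2), (-4, 1), (0, -2), (0, 1). Count: 4.

4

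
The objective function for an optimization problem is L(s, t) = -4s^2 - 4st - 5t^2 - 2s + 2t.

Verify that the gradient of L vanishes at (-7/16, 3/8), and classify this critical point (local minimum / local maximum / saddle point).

local maximum

∇L = (-8s - 4t - 2, -4s - 10t + 2); substituting (-7/16, 3/8) gives ∇L = (0, 0), so (-7/16, 3/8) is indeed a critical point.
The Hessian of L is constant: H = [[-8, -4], [-4, -10]].
det(H) = (-8)·(-10) − (-4)² = 64.
det(H) > 0 and tr(H) = -18 < 0, so H is negative definite and the point is a local maximum.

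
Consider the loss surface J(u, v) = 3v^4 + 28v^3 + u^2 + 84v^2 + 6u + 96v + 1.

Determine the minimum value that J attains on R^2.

J(u,v) separates as P(u) + Q(v) + 1, so its minimum is min P + min Q + 1.
P'(u) = 2u + 6 vanishes at u ∈ {-3}; Q'(v) = 12(v + 1)(v + 2)(v + 4) vanishes at v ∈ {-4, -2, -1}.
Local minima of P (where P''>0): P(-3)=-9. Local minima of Q: Q(-4)=-64, Q(-1)=-37.
So the global minimum of J is P(-3) + Q(-4) + 1 = -9 − 64 + 1 = -72, attained at (-3, -4).

-72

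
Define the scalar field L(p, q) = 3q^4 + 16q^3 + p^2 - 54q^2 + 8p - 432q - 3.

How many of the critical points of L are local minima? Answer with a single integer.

L separates as a function of p plus a function of q, so ∇L=0 decouples.
∂L/∂p = 2(p + 4) = 0 at p ∈ {-4}; ∂L/∂q = 12(q - 3)(q + 3)(q + 4) = 0 at q ∈ {-4, -3, 3}.
The Hessian is diagonal: diag(L_pp, L_qq). Second derivatives: L_pp(-4)=2; L_qq(-4)=84, L_qq(-3)=-72, L_qq(3)=504.
Local minima occur where both diagonal entries positive: (-4, -4), (-4, 3). Count: 2.

2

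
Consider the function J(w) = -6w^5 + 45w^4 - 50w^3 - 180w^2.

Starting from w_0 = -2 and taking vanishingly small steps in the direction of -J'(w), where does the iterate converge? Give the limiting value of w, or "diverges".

-1

J'(w) = -30w(w - 4)(w - 3)(w + 1), so J'(-2) = -1800.
Gradient descent moves in the -J' direction, i.e. w is increasing.
The nearest critical point in that direction is w = -1, where J'' = 600 > 0 (a local minimum). The iterate converges there.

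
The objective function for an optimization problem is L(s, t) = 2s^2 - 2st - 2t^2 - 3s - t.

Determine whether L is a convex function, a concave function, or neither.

L is quadratic, so its Hessian is the constant matrix H = [[4, -2], [-2, -4]].
det(H) = -20, tr(H) = 0.
det(H) < 0, so H is indefinite: neither convex nor concave.

neither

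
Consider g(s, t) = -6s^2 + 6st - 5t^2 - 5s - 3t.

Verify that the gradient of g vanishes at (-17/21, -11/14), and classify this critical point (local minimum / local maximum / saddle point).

local maximum

∇g = (-12s + 6t - 5, 6s - 10t - 3); substituting (-17/21, -11/14) gives ∇g = (0, 0), so (-17/21, -11/14) is indeed a critical point.
The Hessian of g is constant: H = [[-12, 6], [6, -10]].
det(H) = (-12)·(-10) − 6² = 84.
det(H) > 0 and tr(H) = -22 < 0, so H is negative definite and the point is a local maximum.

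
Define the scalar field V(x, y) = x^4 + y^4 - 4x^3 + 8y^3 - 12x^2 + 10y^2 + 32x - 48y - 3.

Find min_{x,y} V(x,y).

-96

V(x,y) separates as P(x) + Q(y) − 3, so its minimum is min P + min Q − 3.
P'(x) = 4(x - 4)(x - 1)(x + 2) vanishes at x ∈ {-2, 1, 4}; Q'(y) = 4(y - 1)(y + 3)(y + 4) vanishes at y ∈ {-4, -3, 1}.
Local minima of P (where P''>0): P(-2)=-64, P(4)=-64. Local minima of Q: Q(-4)=96, Q(1)=-29.
So the global minimum of V is P(-2) + Q(1) − 3 = -64 − 29 − 3 = -96, attained at (-2, 1).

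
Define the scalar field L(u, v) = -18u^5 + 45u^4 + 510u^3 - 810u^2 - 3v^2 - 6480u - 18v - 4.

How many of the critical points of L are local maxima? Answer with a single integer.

2

L separates as a function of u plus a function of v, so ∇L=0 decouples.
∂L/∂u = -90(u - 4)(u - 3)(u + 2)(u + 3) = 0 at u ∈ {-3, -2, 3, 4}; ∂L/∂v = -6(v + 3) = 0 at v ∈ {-3}.
The Hessian is diagonal: diag(L_uu, L_vv). Second derivatives: L_uu(-3)=3780, L_uu(-2)=-2700, L_uu(3)=2700, L_uu(4)=-3780; L_vv(-3)=-6.
Local maxima occur where both diagonal entries negative: (-2, -3), (4, -3). Count: 2.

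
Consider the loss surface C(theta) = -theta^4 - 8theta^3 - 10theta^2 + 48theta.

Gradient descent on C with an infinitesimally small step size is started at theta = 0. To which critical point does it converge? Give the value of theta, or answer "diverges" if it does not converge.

-3

C'(theta) = -4(theta - 1)(theta + 3)(theta + 4), so C'(0) = 48.
Gradient descent moves in the -C' direction, i.e. theta is decreasing.
The nearest critical point in that direction is theta = -3, where C'' = 16 > 0 (a local minimum). The iterate converges there.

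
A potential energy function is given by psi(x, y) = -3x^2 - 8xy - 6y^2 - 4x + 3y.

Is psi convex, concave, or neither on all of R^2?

psi is quadratic, so its Hessian is the constant matrix H = [[-6, -8], [-8, -12]].
det(H) = 8, tr(H) = -18.
det(H) > 0 and tr(H) < 0, so H is negative definite everywhere: concave.

concave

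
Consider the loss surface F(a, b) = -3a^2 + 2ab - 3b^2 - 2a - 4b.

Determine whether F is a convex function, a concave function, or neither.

F is quadratic, so its Hessian is the constant matrix H = [[-6, 2], [2, -6]].
det(H) = 32, tr(H) = -12.
det(H) > 0 and tr(H) < 0, so H is negative definite everywhere: concave.

concave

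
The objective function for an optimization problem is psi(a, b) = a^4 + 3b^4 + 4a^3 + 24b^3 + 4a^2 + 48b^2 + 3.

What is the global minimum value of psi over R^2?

3

psi(a,b) separates as P(a) + Q(b) + 3, so its minimum is min P + min Q + 3.
P'(a) = 4a(a + 1)(a + 2) vanishes at a ∈ {-2, -1, 0}; Q'(b) = 12b(b + 2)(b + 4) vanishes at b ∈ {-4, -2, 0}.
Local minima of P (where P''>0): P(-2)=0, P(0)=0. Local minima of Q: Q(-4)=0, Q(0)=0.
So the global minimum of psi is P(-2) + Q(-4) + 3 = 0 + 0 + 3 = 3, attained at (-2, -4).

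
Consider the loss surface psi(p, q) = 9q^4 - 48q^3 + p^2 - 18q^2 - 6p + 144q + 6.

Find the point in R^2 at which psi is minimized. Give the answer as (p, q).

psi(p,q) separates as A(p) + B(q) + 6, so its minimum is min A + min B + 6.
A'(p) = 2p - 6 vanishes at p ∈ {3}; B'(q) = 36(q - 4)(q - 1)(q + 1) vanishes at q ∈ {-1, 1, 4}.
Local minima of A (where A''>0): A(3)=-9. Local minima of B: B(-1)=-105, B(4)=-480.
So the global minimum of psi is A(3) + B(4) + 6 = -9 − 480 + 6 = -483, attained at (3, 4).

(3, 4)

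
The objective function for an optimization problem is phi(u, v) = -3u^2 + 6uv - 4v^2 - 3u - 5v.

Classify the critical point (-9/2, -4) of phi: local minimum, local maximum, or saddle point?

The Hessian of phi is constant: H = [[-6, 6], [6, -8]].
det(H) = (-6)·(-8) − 6² = 12.
det(H) > 0 and tr(H) = -14 < 0, so H is negative definite and the point is a local maximum.

local maximum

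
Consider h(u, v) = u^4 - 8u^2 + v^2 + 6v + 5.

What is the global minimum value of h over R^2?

h(u,v) separates as P(u) + Q(v) + 5, so its minimum is min P + min Q + 5.
P'(u) = 4u(u - 2)(u + 2) vanishes at u ∈ {-2, 0, 2}; Q'(v) = 2v + 6 vanishes at v ∈ {-3}.
Local minima of P (where P''>0): P(-2)=-16, P(2)=-16. Local minima of Q: Q(-3)=-9.
So the global minimum of h is P(-2) + Q(-3) + 5 = -16 − 9 + 5 = -20, attained at (-2, -3).

-20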